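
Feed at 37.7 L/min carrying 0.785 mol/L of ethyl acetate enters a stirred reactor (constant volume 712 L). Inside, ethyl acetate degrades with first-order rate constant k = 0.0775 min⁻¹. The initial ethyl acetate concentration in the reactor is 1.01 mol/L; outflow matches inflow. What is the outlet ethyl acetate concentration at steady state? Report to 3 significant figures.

0.319 mol/L

V dC/dt = Q(C_in − C) − k V C.
At steady state: 0 = Q C_in − (Q + kV) C_ss, so C_ss = Q C_in/(Q + kV).
C_ss = 37.7·0.785/(37.7 + 0.0775·712) = 29.595/92.880 = 0.31863 mol/L.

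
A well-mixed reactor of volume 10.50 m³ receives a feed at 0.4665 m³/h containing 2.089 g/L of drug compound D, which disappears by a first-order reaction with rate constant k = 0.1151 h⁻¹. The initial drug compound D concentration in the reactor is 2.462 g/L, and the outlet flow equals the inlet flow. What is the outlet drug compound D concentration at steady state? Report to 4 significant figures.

V dC/dt = Q(C_in − C) − k V C.
At steady state: 0 = Q C_in − (Q + kV) C_ss, so C_ss = Q C_in/(Q + kV).
C_ss = 0.4665·2.089/(0.4665 + 0.1151·10.50) = 0.974519/1.67505 = 0.581785 g/L.

0.5818 g/L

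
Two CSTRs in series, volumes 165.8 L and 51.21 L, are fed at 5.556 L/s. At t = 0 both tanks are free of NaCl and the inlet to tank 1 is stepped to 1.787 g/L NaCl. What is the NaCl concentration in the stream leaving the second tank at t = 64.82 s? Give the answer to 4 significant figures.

Time constants: τᵢ = Vᵢ/Q for each well-mixed tank.
τ₁ = 165.8/5.556 = 29.8416 s; τ₂ = 51.21/5.556 = 9.21706 s.
Tank 1: C₁ = C_in(1 − e^(−t/τ₁)). Tank 2 (τ₁ ≠ τ₂): C₂ = C_in[1 − (τ₁ e^(−t/τ₁) − τ₂ e^(−t/τ₂))/(τ₁ − τ₂)].
At t = 64.82: e^(−t/τ₁) = 0.113934, e^(−t/τ₂) = 0.000882626.
C₂ = 1.787·[1 − (29.8416·0.113934 − 9.21706·0.000882626)/(20.6246)] = 1.787·0.835543 = 1.49312 g/L.

1.493 g/L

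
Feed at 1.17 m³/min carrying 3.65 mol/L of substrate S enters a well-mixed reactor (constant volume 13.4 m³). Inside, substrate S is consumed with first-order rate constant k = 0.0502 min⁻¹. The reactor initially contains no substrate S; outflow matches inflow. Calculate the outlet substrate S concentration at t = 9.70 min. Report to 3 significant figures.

Species balance: V dC/dt = Q C_in − Q C − k V C.
This is linear with rate a = Q/V + k = 0.13751 min⁻¹.
C_ss = Q C_in/(Q + kV) = 2.3175 mol/L; C(t) = C_ss + (C₀ − C_ss) e^(−a t).
C(9.70) = 2.3175 + (-2.3175)·e^(−0.13751·9.70) = 2.3175 + (-2.3175)·0.26345 = 1.7070 mol/L.

1.71 mol/L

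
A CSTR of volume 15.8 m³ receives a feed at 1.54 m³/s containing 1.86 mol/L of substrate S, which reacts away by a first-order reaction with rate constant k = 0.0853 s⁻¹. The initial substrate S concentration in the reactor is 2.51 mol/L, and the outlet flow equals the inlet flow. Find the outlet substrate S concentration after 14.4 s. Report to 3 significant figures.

V dC/dt = Q(C_in − C) − k V C.
This is linear with rate a = Q/V + k = 0.18277 s⁻¹.
C_ss = Q C_in/(Q + kV) = 0.99192 mol/L; C(t) = C_ss + (C₀ − C_ss) e^(−a t).
C(14.4) = 0.99192 + (1.5181)·e^(−0.18277·14.4) = 0.99192 + (1.5181)·0.071944 = 1.1011 mol/L.

1.10 mol/L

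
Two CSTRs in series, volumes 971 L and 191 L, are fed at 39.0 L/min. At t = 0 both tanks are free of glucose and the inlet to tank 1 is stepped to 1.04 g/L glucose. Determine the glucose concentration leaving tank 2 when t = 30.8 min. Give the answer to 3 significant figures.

Time constants: τᵢ = Vᵢ/Q for each well-mixed tank.
τ₁ = 971/39.0 = 24.897 min; τ₂ = 191/39.0 = 4.8974 min.
Solving the cascade with C₁(0)=C₂(0)=0 gives C₂(t) = C_in[1 − (τ₁ e^(−t/τ₁) − τ₂ e^(−t/τ₂))/(τ₁ − τ₂)].
At t = 30.8: e^(−t/τ₁) = 0.29023, e^(−t/τ₂) = 0.0018566.
C₂ = 1.04·[1 − (24.897·0.29023 − 4.8974·0.0018566)/(20.000)] = 1.04·0.63915 = 0.66472 g/L.

0.665 g/L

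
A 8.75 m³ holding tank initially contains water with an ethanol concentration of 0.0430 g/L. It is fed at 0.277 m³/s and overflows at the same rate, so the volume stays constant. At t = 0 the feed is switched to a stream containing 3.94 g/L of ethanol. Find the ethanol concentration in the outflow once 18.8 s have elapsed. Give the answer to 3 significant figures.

1.79 g/L

Transient balance on the dissolved component: V dC/dt = Q(C_in − C).
Time constant τ = V/Q = 8.75/0.277 = 31.588 s.
Integrating: C(t) = C_in + (C₀ − C_in) e^(−t/τ).
C(18.8) = 3.94 + (0.0430 − 3.94)·e^(−18.8/31.588) = 3.94 + (-3.8970)·0.55148 = 1.7909 g/L.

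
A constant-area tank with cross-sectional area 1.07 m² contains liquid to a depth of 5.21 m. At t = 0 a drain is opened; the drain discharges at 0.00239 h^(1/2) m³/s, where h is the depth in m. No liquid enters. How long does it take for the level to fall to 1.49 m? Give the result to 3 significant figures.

With no inflow, A dh/dt = −0.00239 √h.
This is separable: 2 d(√h)/dt = −0.00239/A, so √h = √h₀ − (0.00239/(2A)) t.
t = 2A(√h₀ − √h)/0.00239 = 2·1.07·(√5.21 − √1.49)/0.00239
  = 2.1400 × (2.2825 − 1.2207) / 0.00239 = 950.81 s.

951 s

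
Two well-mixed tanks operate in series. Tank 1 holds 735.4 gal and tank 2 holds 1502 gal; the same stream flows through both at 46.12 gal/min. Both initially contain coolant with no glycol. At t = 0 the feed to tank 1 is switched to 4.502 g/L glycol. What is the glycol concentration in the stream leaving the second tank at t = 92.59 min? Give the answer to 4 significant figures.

Species balance on tank i: dCᵢ/dt = (Cᵢ₋₁ − Cᵢ)/τᵢ with τᵢ = Vᵢ/Q.
τ₁ = 735.4/46.12 = 15.9454 min; τ₂ = 1502/46.12 = 32.5672 min.
Tank 1: C₁ = C_in(1 − e^(−t/τ₁)). Tank 2 (τ₁ ≠ τ₂): C₂ = C_in[1 − (τ₁ e^(−t/τ₁) − τ₂ e^(−t/τ₂))/(τ₁ − τ₂)].
At t = 92.59: e^(−t/τ₁) = 0.00300732, e^(−t/τ₂) = 0.0582481.
C₂ = 4.502·[1 − (15.9454·0.00300732 − 32.5672·0.0582481)/(-16.6219)] = 4.502·0.888759 = 4.00119 g/L.

4.001 g/L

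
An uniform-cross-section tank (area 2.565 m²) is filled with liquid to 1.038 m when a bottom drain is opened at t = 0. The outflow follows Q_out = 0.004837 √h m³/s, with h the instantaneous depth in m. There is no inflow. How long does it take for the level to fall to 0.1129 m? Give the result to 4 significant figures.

With no inflow, A dh/dt = −0.004837 √h.
Separate and integrate: 2(√h − √h₀) = −(0.004837/A) t.
t = 2A(√h₀ − √h)/0.004837 = 2·2.565·(√1.038 − √0.1129)/0.004837
  = 5.13000 × (1.01882 − 0.336006) / 0.004837 = 724.178 s.

724.2 s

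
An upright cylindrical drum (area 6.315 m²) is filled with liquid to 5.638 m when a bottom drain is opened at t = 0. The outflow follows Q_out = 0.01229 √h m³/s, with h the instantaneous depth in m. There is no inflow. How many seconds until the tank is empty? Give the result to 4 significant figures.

Volume balance on the tank: A dh/dt = −0.01229 √h.
This is separable: 2 d(√h)/dt = −0.01229/A, so √h = √h₀ − (0.01229/(2A)) t.
Tank is empty when √h = 0: t_empty = 2A√h₀/0.01229.
t_empty = 2·6.315·√5.638/0.01229 = 12.6300·2.37445/0.01229 = 2440.14 s.

2440 s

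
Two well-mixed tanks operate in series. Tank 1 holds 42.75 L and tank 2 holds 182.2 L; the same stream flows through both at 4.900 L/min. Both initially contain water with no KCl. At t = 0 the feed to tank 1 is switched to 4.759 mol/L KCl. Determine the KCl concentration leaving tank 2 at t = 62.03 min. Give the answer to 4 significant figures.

3.588 mol/L

Time constants: τᵢ = Vᵢ/Q for each well-mixed tank.
τ₁ = 42.75/4.900 = 8.72449 min; τ₂ = 182.2/4.900 = 37.1837 min.
Tank 1: C₁ = C_in(1 − e^(−t/τ₁)). Tank 2 (τ₁ ≠ τ₂): C₂ = C_in[1 − (τ₁ e^(−t/τ₁) − τ₂ e^(−t/τ₂))/(τ₁ − τ₂)].
At t = 62.03: e^(−t/τ₁) = 0.000817000, e^(−t/τ₂) = 0.188585.
C₂ = 4.759·[1 − (8.72449·0.000817000 − 37.1837·0.188585)/(-28.4592)] = 4.759·0.753852 = 3.58758 mol/L.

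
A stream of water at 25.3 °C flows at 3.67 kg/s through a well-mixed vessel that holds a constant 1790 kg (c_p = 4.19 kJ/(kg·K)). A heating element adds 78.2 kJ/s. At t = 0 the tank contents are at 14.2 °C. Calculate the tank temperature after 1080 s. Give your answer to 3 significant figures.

Unsteady energy balance on the tank contents: M c_p dT/dt = ṁ c_p (T_in − T) + 78.2.
τ = M/ṁ = 487.74 s; T_ss = T_in + Q̇/(ṁ c_p) = 25.3 + 78.2/(3.67·4.19) = 30.385 °C.
Integrating: T(t) = T_ss + (T₀ − T_ss) e^(−t/τ).
T(1080) = 30.385 + (-16.185)·e^(−1080/487.74) = 30.385 + (-16.185)·0.10923 = 28.617 °C.

28.6 °C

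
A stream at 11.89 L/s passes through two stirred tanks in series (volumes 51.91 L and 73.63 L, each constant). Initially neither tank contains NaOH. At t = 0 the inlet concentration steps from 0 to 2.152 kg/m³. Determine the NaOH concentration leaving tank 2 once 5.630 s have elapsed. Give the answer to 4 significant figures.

0.6294 kg/m³

Each tank obeys Vᵢ dCᵢ/dt = Q(Cᵢ₋₁ − Cᵢ), so τᵢ = Vᵢ/Q.
τ₁ = 51.91/11.89 = 4.36585 s; τ₂ = 73.63/11.89 = 6.19260 s.
Solving the cascade with C₁(0)=C₂(0)=0 gives C₂(t) = C_in[1 − (τ₁ e^(−t/τ₁) − τ₂ e^(−t/τ₂))/(τ₁ − τ₂)].
At t = 5.630: e^(−t/τ₁) = 0.275394, e^(−t/τ₂) = 0.402867.
C₂ = 2.152·[1 − (4.36585·0.275394 − 6.19260·0.402867)/(-1.82675)] = 2.152·0.292478 = 0.629413 kg/m³.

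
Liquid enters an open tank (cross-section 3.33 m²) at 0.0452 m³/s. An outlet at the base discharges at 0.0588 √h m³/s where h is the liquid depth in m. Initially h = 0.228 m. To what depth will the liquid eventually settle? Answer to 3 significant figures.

0.591 m

Accumulation of liquid (constant cross-section A): A dh/dt = Q_in − 0.0588 √h. At steady state dh/dt = 0:
Q_in = 0.0588 √h_ss ⇒ √h_ss = 0.0452/0.0588 = 0.76871.
h_ss = 0.76871² = 0.59091 m. (Since h₀ = 0.228 m < h_ss, the level will rise toward this value.)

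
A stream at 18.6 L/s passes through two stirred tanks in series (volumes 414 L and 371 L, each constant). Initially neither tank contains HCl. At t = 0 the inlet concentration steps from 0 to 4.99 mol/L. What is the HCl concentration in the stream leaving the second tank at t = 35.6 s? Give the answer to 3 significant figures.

Species balance on tank i: dCᵢ/dt = (Cᵢ₋₁ − Cᵢ)/τᵢ with τᵢ = Vᵢ/Q.
τ₁ = 414/18.6 = 22.258 s; τ₂ = 371/18.6 = 19.946 s.
Solving the cascade with C₁(0)=C₂(0)=0 gives C₂(t) = C_in[1 − (τ₁ e^(−t/τ₁) − τ₂ e^(−t/τ₂))/(τ₁ − τ₂)].
At t = 35.6: e^(−t/τ₁) = 0.20201, e^(−t/τ₂) = 0.16783.
C₂ = 4.99·[1 − (22.258·0.20201 − 19.946·0.16783)/(2.3118)] = 4.99·0.50306 = 2.5103 mol/L.

2.51 mol/L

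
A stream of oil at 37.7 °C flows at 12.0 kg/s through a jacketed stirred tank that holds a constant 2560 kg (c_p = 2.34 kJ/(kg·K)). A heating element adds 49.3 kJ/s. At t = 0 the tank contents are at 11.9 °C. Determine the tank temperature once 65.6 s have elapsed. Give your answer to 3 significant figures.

Unsteady energy balance on the tank contents: M c_p dT/dt = ṁ c_p (T_in − T) + 49.3.
Rearrange: dT/dt = (T_ss − T)/τ with τ = M/ṁ = 213.33 s and T_ss = T_in + Q̇/(ṁ c_p) = 39.456 °C.
Solution: T(t) = T_ss + (T₀ − T_ss) e^(−t/τ).
T(65.6) = 39.456 + (-27.556)·e^(−65.6/213.33) = 39.456 + (-27.556)·0.73528 = 19.194 °C.

19.2 °C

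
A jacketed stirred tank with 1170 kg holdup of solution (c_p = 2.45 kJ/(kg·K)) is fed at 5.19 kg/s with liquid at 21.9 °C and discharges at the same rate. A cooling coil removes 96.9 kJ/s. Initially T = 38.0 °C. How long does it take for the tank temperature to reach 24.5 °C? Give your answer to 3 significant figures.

190 s

M c_p dT/dt = ṁ c_p (T_in − T) − Q̇.
τ = M/ṁ = 225.43 s; T_ss = T_in − Q̇/(ṁ c_p) = 14.279 °C.
T(t) = T_ss + (T₀ − T_ss) e^(−t/τ). Set T = 24.5:
e^(−t/τ) = (24.5 − 14.279)/(38.0 − 14.279) = 0.43087
t = −225.43 · ln(0.43087) = 189.80 s.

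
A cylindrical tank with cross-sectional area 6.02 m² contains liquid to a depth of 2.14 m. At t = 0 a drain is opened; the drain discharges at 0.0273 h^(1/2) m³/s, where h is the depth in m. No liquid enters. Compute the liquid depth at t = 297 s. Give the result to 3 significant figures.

0.623 m

With no inflow, A dh/dt = −0.0273 √h.
This is separable: 2 d(√h)/dt = −0.0273/A, so √h = √h₀ − (0.0273/(2A)) t.
√h = √2.14 − 0.0273·297/(2·6.02) = 1.4629 − 0.67343 = 0.78944.
h = 0.78944² = 0.62322 m.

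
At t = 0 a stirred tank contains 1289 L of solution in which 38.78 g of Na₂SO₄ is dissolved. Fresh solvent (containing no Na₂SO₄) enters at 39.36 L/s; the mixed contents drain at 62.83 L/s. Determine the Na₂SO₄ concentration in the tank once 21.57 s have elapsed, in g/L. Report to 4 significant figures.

Let m(t) be the amount of Na₂SO₄. Volume: V(t) = V₀ + (Q_in − Q_out) t = 1289 − 23.4700 t; V(21.57) = 782.752 L.
No Na₂SO₄ enters, so dm/dt = −Q_out · (m/V).
Separate: dm/m = −Q_out dt/V(t) ⇒ ln(m/m₀) = −(Q_out/(Q_in−Q_out)) ln(V/V₀).
m = m₀ (V₀/V)^(Q_out/(Q_in−Q_out)) = 38.78 × (1289/782.752)^(-2.67703) = 10.2020 g.
C = m/V = 10.2020/782.752 = 0.0130335 g/L.

0.01303 g/L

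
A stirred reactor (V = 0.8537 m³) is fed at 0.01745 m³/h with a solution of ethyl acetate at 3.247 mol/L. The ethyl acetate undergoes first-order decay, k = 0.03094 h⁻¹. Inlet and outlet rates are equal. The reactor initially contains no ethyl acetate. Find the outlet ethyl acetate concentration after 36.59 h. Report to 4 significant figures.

Accumulation = in − out − consumed: V dC/dt = Q C_in − Q C − k V C.
dC/dt = (Q/V) C_in − (Q/V + k) C; effective rate a = Q/V + k = 0.0204404 + 0.03094 = 0.0513804 h⁻¹.
C_ss = Q C_in/(Q + kV) = 1.29174 mol/L; C(t) = C_ss + (C₀ − C_ss) e^(−a t).
C(36.59) = 1.29174 + (-1.29174)·e^(−0.0513804·36.59) = 1.29174 + (-1.29174)·0.152589 = 1.09463 mol/L.

1.095 mol/L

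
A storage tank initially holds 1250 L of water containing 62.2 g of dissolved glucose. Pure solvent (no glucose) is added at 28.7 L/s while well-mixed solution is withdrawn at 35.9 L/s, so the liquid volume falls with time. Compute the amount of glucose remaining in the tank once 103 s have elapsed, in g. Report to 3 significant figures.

0.701 g

Total volume: dV/dt = Q_in − Q_out = -7.2000 L/s, so V(t) = 1250 − 7.2000 t and V(103) = 508.40 L.
Solute balance: dm/dt = 0 − Q_out C = −Q_out m/V(t).
dm/m = −Q_out dt/(V₀ − 7.2000 t); integrating gives ln(m/m₀) = −(Q_out/(Q_in−Q_out)) ln(V/V₀).
m = m₀ (V₀/V)^(Q_out/(Q_in−Q_out)) = 62.2 × (1250/508.40)^(-4.9861) = 0.70096 g.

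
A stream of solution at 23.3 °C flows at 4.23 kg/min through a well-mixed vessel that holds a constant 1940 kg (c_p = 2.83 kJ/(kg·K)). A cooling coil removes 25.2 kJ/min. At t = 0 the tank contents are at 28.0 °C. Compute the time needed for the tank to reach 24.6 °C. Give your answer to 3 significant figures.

318 min

M c_p dT/dt = ṁ c_p (T_in − T) − Q̇.
τ = M/ṁ = 458.63 min; T_ss = T_in − Q̇/(ṁ c_p) = 21.195 °C.
T(t) = T_ss + (T₀ − T_ss) e^(−t/τ). Set T = 24.6:
e^(−t/τ) = (24.6 − 21.195)/(28.0 − 21.195) = 0.50038
t = −458.63 · ln(0.50038) = 317.55 min.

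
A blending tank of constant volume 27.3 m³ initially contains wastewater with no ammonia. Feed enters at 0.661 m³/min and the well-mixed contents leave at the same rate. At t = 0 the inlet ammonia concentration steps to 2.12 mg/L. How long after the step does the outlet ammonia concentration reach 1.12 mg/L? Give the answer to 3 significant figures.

31.0 min

Unsteady species balance (constant V, well mixed): V dC/dt = Q(C_in − C), so τ = V/Q = 41.301 min.
C(t) = C_in + (C₀ − C_in) e^(−t/τ). Set C = 1.12 and solve for t:
e^(−t/τ) = (C − C_in)/(C₀ − C_in) = (1.12 − 2.12)/(0 − 2.12) = 0.47170
t = −τ ln(…) = 41.301 × 0.75142 = 31.034 min.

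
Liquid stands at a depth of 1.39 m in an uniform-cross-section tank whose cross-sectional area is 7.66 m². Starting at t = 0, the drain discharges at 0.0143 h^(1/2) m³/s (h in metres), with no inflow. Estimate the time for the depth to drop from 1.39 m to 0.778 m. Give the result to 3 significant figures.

318 s

A dh/dt = −Q_out = −0.0143 √h.
Separate and integrate: 2(√h − √h₀) = −(0.0143/A) t.
t = 2A(√h₀ − √h)/0.0143 = 2·7.66·(√1.39 − √0.778)/0.0143
  = 15.320 × (1.1790 − 0.88204) / 0.0143 = 318.12 s.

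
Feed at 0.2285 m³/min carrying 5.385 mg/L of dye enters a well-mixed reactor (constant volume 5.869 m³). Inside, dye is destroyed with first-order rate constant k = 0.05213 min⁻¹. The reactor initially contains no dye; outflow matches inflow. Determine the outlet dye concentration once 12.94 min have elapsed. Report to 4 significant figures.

1.594 mg/L

V dC/dt = Q(C_in − C) − k V C.
dC/dt = (Q/V) C_in − (Q/V + k) C; effective rate a = Q/V + k = 0.0389334 + 0.05213 = 0.0910634 min⁻¹.
C_ss = Q C_in/(Q + kV) = 2.30231 mg/L; C(t) = C_ss + (C₀ − C_ss) e^(−a t).
C(12.94) = 2.30231 + (-2.30231)·e^(−0.0910634·12.94) = 2.30231 + (-2.30231)·0.307783 = 1.59370 mg/L.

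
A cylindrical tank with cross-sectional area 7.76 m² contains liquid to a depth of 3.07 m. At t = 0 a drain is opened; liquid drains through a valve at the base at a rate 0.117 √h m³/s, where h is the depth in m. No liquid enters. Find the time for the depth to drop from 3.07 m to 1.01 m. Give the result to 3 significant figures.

99.1 s

A dh/dt = −Q_out = −0.117 √h.
This is separable: 2 d(√h)/dt = −0.117/A, so √h = √h₀ − (0.117/(2A)) t.
t = 2A(√h₀ − √h)/0.117 = 2·7.76·(√3.07 − √1.01)/0.117
  = 15.520 × (1.7521 − 1.0050) / 0.117 = 99.110 s.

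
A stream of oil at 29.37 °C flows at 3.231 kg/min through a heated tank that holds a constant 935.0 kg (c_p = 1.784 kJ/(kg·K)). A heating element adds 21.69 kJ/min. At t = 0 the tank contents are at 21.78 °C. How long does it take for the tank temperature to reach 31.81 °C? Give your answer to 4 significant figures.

Unsteady energy balance on the tank contents: M c_p dT/dt = ṁ c_p (T_in − T) + 21.69.
τ = M/ṁ = 289.384 min; T_ss = T_in + Q̇/(ṁ c_p) = 33.1329 °C.
T(t) = T_ss + (T₀ − T_ss) e^(−t/τ). Set T = 31.81:
e^(−t/τ) = (31.81 − 33.1329)/(21.78 − 33.1329) = 0.116529
t = −289.384 · ln(0.116529) = 622.065 min.

622.1 min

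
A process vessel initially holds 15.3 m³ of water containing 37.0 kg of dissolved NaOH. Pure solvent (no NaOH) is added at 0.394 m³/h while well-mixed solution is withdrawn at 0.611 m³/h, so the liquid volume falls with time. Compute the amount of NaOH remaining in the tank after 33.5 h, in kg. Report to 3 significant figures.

6.03 kg

Total volume: dV/dt = Q_in − Q_out = -0.21700 m³/h, so V(t) = 15.3 − 0.21700 t and V(33.5) = 8.0305 m³.
Species balance (pure solvent in): dm/dt = −Q_out · m/V(t).
dm/m = −Q_out dt/(V₀ − 0.21700 t); integrating gives ln(m/m₀) = −(Q_out/(Q_in−Q_out)) ln(V/V₀).
m = m₀ (V₀/V)^(Q_out/(Q_in−Q_out)) = 37.0 × (15.3/8.0305)^(-2.8157) = 6.0250 kg.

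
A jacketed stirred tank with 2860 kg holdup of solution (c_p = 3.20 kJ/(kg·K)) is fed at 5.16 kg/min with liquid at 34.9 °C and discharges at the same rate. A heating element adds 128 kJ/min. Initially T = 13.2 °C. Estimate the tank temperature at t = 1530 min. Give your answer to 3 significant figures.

40.8 °C

Unsteady energy balance on the tank contents: M c_p dT/dt = ṁ c_p (T_in − T) + 128.
τ = M/ṁ = 554.26 min; T_ss = T_in + Q̇/(ṁ c_p) = 34.9 + 128/(5.16·3.20) = 42.652 °C.
T approaches T_ss exponentially: T(t) = T_ss + (T₀ − T_ss) e^(−t/τ).
T(1530) = 42.652 + (-29.452)·e^(−1530/554.26) = 42.652 + (-29.452)·0.063265 = 40.789 °C.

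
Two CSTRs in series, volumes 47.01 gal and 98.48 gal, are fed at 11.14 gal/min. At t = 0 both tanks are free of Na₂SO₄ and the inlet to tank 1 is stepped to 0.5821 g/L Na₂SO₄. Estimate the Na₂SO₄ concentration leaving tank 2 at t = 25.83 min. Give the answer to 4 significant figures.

Time constants: τᵢ = Vᵢ/Q for each well-mixed tank.
τ₁ = 47.01/11.14 = 4.21993 min; τ₂ = 98.48/11.14 = 8.84022 min.
Solving the cascade with C₁(0)=C₂(0)=0 gives C₂(t) = C_in[1 − (τ₁ e^(−t/τ₁) − τ₂ e^(−t/τ₂))/(τ₁ − τ₂)].
At t = 25.83: e^(−t/τ₁) = 0.00219635, e^(−t/τ₂) = 0.0538327.
C₂ = 0.5821·[1 − (4.21993·0.00219635 − 8.84022·0.0538327)/(-4.62029)] = 0.5821·0.899005 = 0.523311 g/L.

0.5233 g/L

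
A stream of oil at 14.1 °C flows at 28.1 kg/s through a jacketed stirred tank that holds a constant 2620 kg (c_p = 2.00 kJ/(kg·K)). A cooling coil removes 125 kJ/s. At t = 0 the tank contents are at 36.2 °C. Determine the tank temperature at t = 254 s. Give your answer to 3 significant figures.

Heat balance on the well-mixed liquid: M c_p dT/dt = ṁ c_p (T_in − T) − 125.
τ = M/ṁ = 93.238 s; T_ss = T_in − Q̇/(ṁ c_p) = 14.1 − 125/(28.1·2.00) = 11.876 °C.
T approaches T_ss exponentially: T(t) = T_ss + (T₀ − T_ss) e^(−t/τ).
T(254) = 11.876 + (24.324)·e^(−254/93.238) = 11.876 + (24.324)·0.065599 = 13.471 °C.

13.5 °C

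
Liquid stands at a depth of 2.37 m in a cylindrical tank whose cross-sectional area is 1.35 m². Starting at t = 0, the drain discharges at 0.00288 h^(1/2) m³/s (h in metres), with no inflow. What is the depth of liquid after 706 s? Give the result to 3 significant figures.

0.618 m

A dh/dt = −Q_out = −0.00288 √h.
This is separable: 2 d(√h)/dt = −0.00288/A, so √h = √h₀ − (0.00288/(2A)) t.
√h = √2.37 − 0.00288·706/(2·1.35) = 1.5395 − 0.75307 = 0.78641.
h = 0.78641² = 0.61845 m.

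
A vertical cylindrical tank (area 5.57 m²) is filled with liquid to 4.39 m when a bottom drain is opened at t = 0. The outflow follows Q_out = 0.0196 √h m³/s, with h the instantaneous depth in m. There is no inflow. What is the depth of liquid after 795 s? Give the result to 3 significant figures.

With no inflow, A dh/dt = −0.0196 √h.
Separate and integrate: 2(√h − √h₀) = −(0.0196/A) t.
√h = √4.39 − 0.0196·795/(2·5.57) = 2.0952 − 1.3987 = 0.69649.
h = 0.69649² = 0.48510 m.

0.485 m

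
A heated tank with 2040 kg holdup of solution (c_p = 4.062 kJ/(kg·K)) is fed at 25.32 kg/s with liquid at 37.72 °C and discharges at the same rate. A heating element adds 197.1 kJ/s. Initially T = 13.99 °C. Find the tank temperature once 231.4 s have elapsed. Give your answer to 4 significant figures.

M c_p dT/dt = ṁ c_p (T_in − T) + Q̇.
Rearrange: dT/dt = (T_ss − T)/τ with τ = M/ṁ = 80.5687 s and T_ss = T_in + Q̇/(ṁ c_p) = 39.6364 °C.
Integrating: T(t) = T_ss + (T₀ − T_ss) e^(−t/τ).
T(231.4) = 39.6364 + (-25.6464)·e^(−231.4/80.5687) = 39.6364 + (-25.6464)·0.0565810 = 38.1853 °C.

38.19 °C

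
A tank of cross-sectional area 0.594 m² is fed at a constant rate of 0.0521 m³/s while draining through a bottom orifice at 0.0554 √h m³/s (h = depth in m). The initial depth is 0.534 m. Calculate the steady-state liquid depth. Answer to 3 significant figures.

A dh/dt = Q_in − 0.0554 √h. Steady state requires inflow = outflow:
Q_in = 0.0554 √h_ss ⇒ √h_ss = 0.0521/0.0554 = 0.94043.
h_ss = 0.94043² = 0.88441 m. (Since h₀ = 0.534 m < h_ss, the level will rise toward this value.)

0.884 m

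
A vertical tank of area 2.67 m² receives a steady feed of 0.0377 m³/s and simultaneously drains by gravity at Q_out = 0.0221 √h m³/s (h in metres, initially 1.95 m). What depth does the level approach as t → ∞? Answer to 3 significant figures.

Level balance: A dh/dt = 0.0377 − 0.0221 √h. Setting dh/dt = 0:
Q_in = 0.0221 √h_ss ⇒ √h_ss = 0.0377/0.0221 = 1.7059.
h_ss = 1.7059² = 2.9100 m. (Since h₀ = 1.95 m < h_ss, the level will rise toward this value.)

2.91 m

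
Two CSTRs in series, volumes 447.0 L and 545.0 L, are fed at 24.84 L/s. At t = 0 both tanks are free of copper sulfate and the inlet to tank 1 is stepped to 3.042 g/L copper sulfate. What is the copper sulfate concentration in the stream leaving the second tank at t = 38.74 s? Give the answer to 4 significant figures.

1.760 g/L

Time constants: τᵢ = Vᵢ/Q for each well-mixed tank.
τ₁ = 447.0/24.84 = 17.9952 s; τ₂ = 545.0/24.84 = 21.9404 s.
Solving the cascade with C₁(0)=C₂(0)=0 gives C₂(t) = C_in[1 − (τ₁ e^(−t/τ₁) − τ₂ e^(−t/τ₂))/(τ₁ − τ₂)].
At t = 38.74: e^(−t/τ₁) = 0.116158, e^(−t/τ₂) = 0.171069.
C₂ = 3.042·[1 − (17.9952·0.116158 − 21.9404·0.171069)/(-3.94525)] = 3.042·0.578474 = 1.75972 g/L.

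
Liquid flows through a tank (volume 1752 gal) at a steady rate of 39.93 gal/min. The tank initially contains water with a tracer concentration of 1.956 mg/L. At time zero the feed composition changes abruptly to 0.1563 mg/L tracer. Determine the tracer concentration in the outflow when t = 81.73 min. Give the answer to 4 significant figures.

Species balance on the tank: V dC/dt = Q(C_in − C).
Time constant τ = V/Q = 1752/39.93 = 43.8768 min.
Integrating: C(t) = C_in + (C₀ − C_in) e^(−t/τ).
C(81.73) = 0.1563 + (1.956 − 0.1563)·e^(−81.73/43.8768) = 0.1563 + (1.79970)·0.155250 = 0.435704 mg/L.

0.4357 mg/L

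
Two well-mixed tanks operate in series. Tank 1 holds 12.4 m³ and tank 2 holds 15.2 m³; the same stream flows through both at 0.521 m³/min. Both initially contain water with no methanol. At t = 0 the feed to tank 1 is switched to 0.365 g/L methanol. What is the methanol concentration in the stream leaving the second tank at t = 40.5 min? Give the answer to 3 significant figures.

0.165 g/L

Time constants: τᵢ = Vᵢ/Q for each well-mixed tank.
τ₁ = 12.4/0.521 = 23.800 min; τ₂ = 15.2/0.521 = 29.175 min.
Solving the cascade with C₁(0)=C₂(0)=0 gives C₂(t) = C_in[1 − (τ₁ e^(−t/τ₁) − τ₂ e^(−t/τ₂))/(τ₁ − τ₂)].
At t = 40.5: e^(−t/τ₁) = 0.18238, e^(−t/τ₂) = 0.24953.
C₂ = 0.365·[1 − (23.800·0.18238 − 29.175·0.24953)/(-5.3743)] = 0.365·0.45312 = 0.16539 g/L.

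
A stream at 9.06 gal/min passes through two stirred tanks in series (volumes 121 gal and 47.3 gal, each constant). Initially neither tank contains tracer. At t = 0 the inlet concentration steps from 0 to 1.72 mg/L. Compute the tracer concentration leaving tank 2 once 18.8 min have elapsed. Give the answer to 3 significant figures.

1.06 mg/L

Time constants: τᵢ = Vᵢ/Q for each well-mixed tank.
τ₁ = 121/9.06 = 13.355 min; τ₂ = 47.3/9.06 = 5.2208 min.
Solving the cascade with C₁(0)=C₂(0)=0 gives C₂(t) = C_in[1 − (τ₁ e^(−t/τ₁) − τ₂ e^(−t/τ₂))/(τ₁ − τ₂)].
At t = 18.8: e^(−t/τ₁) = 0.24471, e^(−t/τ₂) = 0.027296.
C₂ = 1.72·[1 − (13.355·0.24471 − 5.2208·0.027296)/(8.1347)] = 1.72·0.61575 = 1.0591 mg/L.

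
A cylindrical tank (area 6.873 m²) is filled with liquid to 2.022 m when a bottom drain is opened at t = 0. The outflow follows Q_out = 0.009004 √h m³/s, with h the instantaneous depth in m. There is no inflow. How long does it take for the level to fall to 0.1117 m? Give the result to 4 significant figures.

1661 s

Accumulation of liquid (constant cross-section A): A dh/dt = −0.009004 √h.
Separate and integrate: 2(√h − √h₀) = −(0.009004/A) t.
t = 2A(√h₀ − √h)/0.009004 = 2·6.873·(√2.022 − √0.1117)/0.009004
  = 13.7460 × (1.42197 − 0.334215) / 0.009004 = 1660.63 s.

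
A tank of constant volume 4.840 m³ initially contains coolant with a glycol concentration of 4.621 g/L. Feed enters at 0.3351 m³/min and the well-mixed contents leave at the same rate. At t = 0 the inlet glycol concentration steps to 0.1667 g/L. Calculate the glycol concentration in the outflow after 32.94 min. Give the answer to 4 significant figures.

Unsteady species balance (constant V, well mixed): V dC/dt = Q(C_in − C).
Time constant τ = V/Q = 4.840/0.3351 = 14.4434 min.
Solution: C(t) = C_in + (C₀ − C_in) e^(−t/τ).
C(32.94) = 0.1667 + (4.621 − 0.1667)·e^(−32.94/14.4434) = 0.1667 + (4.45430)·0.102221 = 0.622023 g/L.

0.6220 g/L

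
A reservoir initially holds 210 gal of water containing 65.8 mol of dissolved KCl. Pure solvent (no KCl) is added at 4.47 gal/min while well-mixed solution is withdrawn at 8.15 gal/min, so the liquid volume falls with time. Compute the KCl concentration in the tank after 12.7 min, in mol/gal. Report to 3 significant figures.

0.231 mol/gal

Total volume: dV/dt = Q_in − Q_out = -3.6800 gal/min, so V(t) = 210 − 3.6800 t and V(12.7) = 163.26 gal.
Solute balance: dm/dt = 0 − Q_out C = −Q_out m/V(t).
Separate: dm/m = −Q_out dt/V(t) ⇒ ln(m/m₀) = −(Q_out/(Q_in−Q_out)) ln(V/V₀).
m = m₀ (V₀/V)^(Q_out/(Q_in−Q_out)) = 65.8 × (210/163.26)^(-2.2147) = 37.679 mol.
C = m/V = 37.679/163.26 = 0.23079 mol/gal.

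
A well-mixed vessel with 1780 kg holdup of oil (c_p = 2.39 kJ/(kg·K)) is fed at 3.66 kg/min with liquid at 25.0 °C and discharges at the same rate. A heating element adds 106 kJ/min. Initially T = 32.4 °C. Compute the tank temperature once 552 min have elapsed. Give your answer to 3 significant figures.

M c_p dT/dt = ṁ c_p (T_in − T) + Q̇.
τ = M/ṁ = 486.34 min; T_ss = T_in + Q̇/(ṁ c_p) = 25.0 + 106/(3.66·2.39) = 37.118 °C.
T approaches T_ss exponentially: T(t) = T_ss + (T₀ − T_ss) e^(−t/τ).
T(552) = 37.118 + (-4.7179)·e^(−552/486.34) = 37.118 + (-4.7179)·0.32142 = 35.601 °C.

35.6 °C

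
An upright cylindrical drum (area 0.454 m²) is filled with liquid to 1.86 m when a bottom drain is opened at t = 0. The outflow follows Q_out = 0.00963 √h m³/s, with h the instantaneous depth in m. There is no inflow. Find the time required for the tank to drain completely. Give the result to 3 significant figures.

Mass balance (ρ constant): A dh/dt = −0.00963 √h.
Separate and integrate: 2(√h − √h₀) = −(0.00963/A) t.
Tank is empty when √h = 0: t_empty = 2A√h₀/0.00963.
t_empty = 2·0.454·√1.86/0.00963 = 0.90800·1.3638/0.00963 = 128.59 s.

129 s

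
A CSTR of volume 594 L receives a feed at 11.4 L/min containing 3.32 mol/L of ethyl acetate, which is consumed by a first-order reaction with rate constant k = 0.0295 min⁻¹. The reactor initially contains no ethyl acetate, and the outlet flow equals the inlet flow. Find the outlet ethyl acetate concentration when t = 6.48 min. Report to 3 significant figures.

Species balance: V dC/dt = Q C_in − Q C − k V C.
This is linear with rate a = Q/V + k = 0.048692 min⁻¹.
C_ss = Q C_in/(Q + kV) = 1.3086 mol/L; C(t) = C_ss + (C₀ − C_ss) e^(−a t).
C(6.48) = 1.3086 + (-1.3086)·e^(−0.048692·6.48) = 1.3086 + (-1.3086)·0.72941 = 0.35409 mol/L.

0.354 mol/L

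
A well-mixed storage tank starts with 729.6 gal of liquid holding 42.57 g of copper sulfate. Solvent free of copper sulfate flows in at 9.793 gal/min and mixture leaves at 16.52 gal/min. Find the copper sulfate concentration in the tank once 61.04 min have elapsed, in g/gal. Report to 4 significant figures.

0.01750 g/gal

Let m(t) be the amount of copper sulfate. Volume: V(t) = V₀ + (Q_in − Q_out) t = 729.6 − 6.72700 t; V(61.04) = 318.984 gal.
Solute balance: dm/dt = 0 − Q_out C = −Q_out m/V(t).
dm/m = −Q_out dt/(V₀ − 6.72700 t); integrating gives ln(m/m₀) = −(Q_out/(Q_in−Q_out)) ln(V/V₀).
m = m₀ (V₀/V)^(Q_out/(Q_in−Q_out)) = 42.57 × (729.6/318.984)^(-2.45578) = 5.58090 g.
C = m/V = 5.58090/318.984 = 0.0174959 g/gal.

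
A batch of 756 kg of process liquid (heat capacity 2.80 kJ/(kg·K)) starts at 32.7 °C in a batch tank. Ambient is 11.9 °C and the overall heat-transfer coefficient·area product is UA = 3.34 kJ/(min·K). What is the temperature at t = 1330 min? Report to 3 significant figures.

14.5 °C

M c_p dT/dt = −UA(T − T_amb).
dT/dt = (T_ss − T)/τ with T_ss = T_amb = 11.900 °C, τ = M c_p/UA = 756·2.80/3.34 = 633.77 min.
Solution: T(t) = T_ss + (T₀ − T_ss) e^(−t/τ).
T(1330) = 11.900 + (20.800)·0.12263 = 14.451 °C.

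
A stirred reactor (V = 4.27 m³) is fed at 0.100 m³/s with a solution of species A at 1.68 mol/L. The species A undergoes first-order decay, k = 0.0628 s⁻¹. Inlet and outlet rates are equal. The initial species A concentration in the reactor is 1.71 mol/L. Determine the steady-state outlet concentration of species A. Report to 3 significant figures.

Species balance: V dC/dt = Q C_in − Q C − k V C.
Steady state (dC/dt = 0): C_ss = Q C_in/(Q + kV) = C_in/(1 + kV/Q).
C_ss = 0.100·1.68/(0.100 + 0.0628·4.27) = 0.16800/0.36816 = 0.45633 mol/L.

0.456 mol/L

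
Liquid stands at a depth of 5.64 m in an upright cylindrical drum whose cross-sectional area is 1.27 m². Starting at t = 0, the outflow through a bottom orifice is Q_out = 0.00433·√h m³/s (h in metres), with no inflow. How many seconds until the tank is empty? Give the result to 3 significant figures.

With no inflow, A dh/dt = −0.00433 √h.
This is separable: 2 d(√h)/dt = −0.00433/A, so √h = √h₀ − (0.00433/(2A)) t.
Set h = 0: 2√h₀ = (0.00433/A) t_empty ⇒ t_empty = 2A√h₀/0.00433.
t_empty = 2·1.27·√5.64/0.00433 = 2.5400·2.3749/0.00433 = 1393.1 s.

1390 s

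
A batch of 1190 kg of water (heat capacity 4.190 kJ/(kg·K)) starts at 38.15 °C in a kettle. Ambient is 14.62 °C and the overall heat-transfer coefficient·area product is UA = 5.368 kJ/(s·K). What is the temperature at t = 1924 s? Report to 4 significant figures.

M c_p dT/dt = −UA(T − T_amb).
dT/dt = (T_ss − T)/τ with T_ss = T_amb = 14.6200 °C, τ = M c_p/UA = 1190·4.190/5.368 = 928.856 s.
Solution: T(t) = T_ss + (T₀ − T_ss) e^(−t/τ).
T(1924) = 14.6200 + (23.5300)·0.126014 = 17.5851 °C.

17.59 °C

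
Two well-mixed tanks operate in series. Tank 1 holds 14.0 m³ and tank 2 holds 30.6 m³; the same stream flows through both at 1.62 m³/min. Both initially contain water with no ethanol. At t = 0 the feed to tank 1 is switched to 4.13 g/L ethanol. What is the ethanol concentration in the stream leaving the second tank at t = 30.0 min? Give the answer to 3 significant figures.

2.68 g/L

Species balance on tank i: dCᵢ/dt = (Cᵢ₋₁ − Cᵢ)/τᵢ with τᵢ = Vᵢ/Q.
τ₁ = 14.0/1.62 = 8.6420 min; τ₂ = 30.6/1.62 = 18.889 min.
Tank 1: C₁ = C_in(1 − e^(−t/τ₁)). Tank 2 (τ₁ ≠ τ₂): C₂ = C_in[1 − (τ₁ e^(−t/τ₁) − τ₂ e^(−t/τ₂))/(τ₁ − τ₂)].
At t = 30.0: e^(−t/τ₁) = 0.031073, e^(−t/τ₂) = 0.20429.
C₂ = 4.13·[1 − (8.6420·0.031073 − 18.889·0.20429)/(-10.247)] = 4.13·0.64963 = 2.6830 g/L.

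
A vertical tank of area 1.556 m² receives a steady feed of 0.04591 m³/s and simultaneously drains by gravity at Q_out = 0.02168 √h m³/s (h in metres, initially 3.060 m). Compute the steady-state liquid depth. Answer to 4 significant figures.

Volume balance on the tank: A dh/dt = Q_in − 0.02168 √h. At steady state dh/dt = 0:
Q_in = 0.02168 √h_ss ⇒ √h_ss = 0.04591/0.02168 = 2.11762.
h_ss = 2.11762² = 4.48431 m. (Since h₀ = 3.060 m < h_ss, the level will rise toward this value.)

4.484 m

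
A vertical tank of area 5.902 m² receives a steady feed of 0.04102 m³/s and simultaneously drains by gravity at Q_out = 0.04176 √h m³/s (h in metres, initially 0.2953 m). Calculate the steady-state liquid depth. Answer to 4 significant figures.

0.9649 m

A dh/dt = Q_in − 0.04176 √h. Steady state requires inflow = outflow:
Q_in = 0.04176 √h_ss ⇒ √h_ss = 0.04102/0.04176 = 0.982280.
h_ss = 0.982280² = 0.964873 m. (Since h₀ = 0.2953 m < h_ss, the level will rise toward this value.)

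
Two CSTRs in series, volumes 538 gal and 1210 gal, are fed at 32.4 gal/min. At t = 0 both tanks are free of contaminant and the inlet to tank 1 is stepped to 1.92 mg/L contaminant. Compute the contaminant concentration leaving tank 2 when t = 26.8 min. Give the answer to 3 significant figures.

0.539 mg/L

Species balance on tank i: dCᵢ/dt = (Cᵢ₋₁ − Cᵢ)/τᵢ with τᵢ = Vᵢ/Q.
τ₁ = 538/32.4 = 16.605 min; τ₂ = 1210/32.4 = 37.346 min.
Tank 1: C₁ = C_in(1 − e^(−t/τ₁)). Tank 2 (τ₁ ≠ τ₂): C₂ = C_in[1 − (τ₁ e^(−t/τ₁) − τ₂ e^(−t/τ₂))/(τ₁ − τ₂)].
At t = 26.8: e^(−t/τ₁) = 0.19909, e^(−t/τ₂) = 0.48791.
C₂ = 1.92·[1 − (16.605·0.19909 − 37.346·0.48791)/(-20.741)] = 1.92·0.28086 = 0.53925 mg/L.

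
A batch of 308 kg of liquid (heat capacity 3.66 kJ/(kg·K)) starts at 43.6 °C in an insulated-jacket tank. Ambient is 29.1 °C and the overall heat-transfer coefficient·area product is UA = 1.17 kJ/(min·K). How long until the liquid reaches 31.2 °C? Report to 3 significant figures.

1860 min

Unsteady energy balance on the tank contents: M c_p dT/dt = −UA(T − T_amb).
τ = M c_p/UA = 963.49 min; T_ss = T_amb = 29.100 °C.
T(t) = T_ss + (T₀ − T_ss)e^(−t/τ); set T = 31.2:
t = −τ ln[(T − T_ss)/(T₀ − T_ss)] = −963.49 · ln(0.14483) = 1861.7 min.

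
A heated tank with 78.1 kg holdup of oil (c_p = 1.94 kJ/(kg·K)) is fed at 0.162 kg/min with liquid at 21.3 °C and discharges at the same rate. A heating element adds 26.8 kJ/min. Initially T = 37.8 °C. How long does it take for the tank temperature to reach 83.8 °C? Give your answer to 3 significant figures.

533 min

First-law balance (no shaft work): M c_p dT/dt = ṁ c_p (T_in − T) + 26.8.
τ = M/ṁ = 482.10 min; T_ss = T_in + Q̇/(ṁ c_p) = 106.57 °C.
T(t) = T_ss + (T₀ − T_ss) e^(−t/τ). Set T = 83.8:
e^(−t/τ) = (83.8 − 106.57)/(37.8 − 106.57) = 0.33115
t = −482.10 · ln(0.33115) = 532.81 min.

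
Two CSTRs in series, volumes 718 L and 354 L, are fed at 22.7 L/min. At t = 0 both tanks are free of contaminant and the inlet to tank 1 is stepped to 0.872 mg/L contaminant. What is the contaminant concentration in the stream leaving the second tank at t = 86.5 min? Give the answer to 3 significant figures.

Time constants: τᵢ = Vᵢ/Q for each well-mixed tank.
τ₁ = 718/22.7 = 31.630 min; τ₂ = 354/22.7 = 15.595 min.
Tank 1: C₁ = C_in(1 − e^(−t/τ₁)). Tank 2 (τ₁ ≠ τ₂): C₂ = C_in[1 − (τ₁ e^(−t/τ₁) − τ₂ e^(−t/τ₂))/(τ₁ − τ₂)].
At t = 86.5: e^(−t/τ₁) = 0.064910, e^(−t/τ₂) = 0.0039001.
C₂ = 0.872·[1 − (31.630·0.064910 − 15.595·0.0039001)/(16.035)] = 0.872·0.87576 = 0.76366 mg/L.

0.764 mg/L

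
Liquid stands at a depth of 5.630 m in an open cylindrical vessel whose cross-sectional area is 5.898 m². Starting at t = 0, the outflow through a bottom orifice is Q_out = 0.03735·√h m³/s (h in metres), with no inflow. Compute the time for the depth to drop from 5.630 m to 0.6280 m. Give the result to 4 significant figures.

With no inflow, A dh/dt = −0.03735 √h.
This is separable: 2 d(√h)/dt = −0.03735/A, so √h = √h₀ − (0.03735/(2A)) t.
t = 2A(√h₀ − √h)/0.03735 = 2·5.898·(√5.630 − √0.6280)/0.03735
  = 11.7960 × (2.37276 − 0.792465) / 0.03735 = 499.095 s.

499.1 s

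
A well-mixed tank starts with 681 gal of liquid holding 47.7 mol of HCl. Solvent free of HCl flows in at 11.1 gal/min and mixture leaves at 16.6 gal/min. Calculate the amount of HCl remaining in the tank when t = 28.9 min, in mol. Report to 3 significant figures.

21.4 mol

Total volume: dV/dt = Q_in − Q_out = -5.5000 gal/min, so V(t) = 681 − 5.5000 t and V(28.9) = 522.05 gal.
No HCl enters, so dm/dt = −Q_out · (m/V).
dm/m = −Q_out dt/(V₀ − 5.5000 t); integrating gives ln(m/m₀) = −(Q_out/(Q_in−Q_out)) ln(V/V₀).
m = m₀ (V₀/V)^(Q_out/(Q_in−Q_out)) = 47.7 × (681/522.05)^(-3.0182) = 21.385 mol.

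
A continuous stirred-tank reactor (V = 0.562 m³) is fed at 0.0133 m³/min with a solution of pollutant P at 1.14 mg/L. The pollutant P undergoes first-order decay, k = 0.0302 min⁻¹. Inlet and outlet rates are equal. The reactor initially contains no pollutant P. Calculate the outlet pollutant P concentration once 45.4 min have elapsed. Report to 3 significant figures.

0.457 mg/L

V dC/dt = Q(C_in − C) − k V C.
dC/dt = (Q/V) C_in − (Q/V + k) C; effective rate a = Q/V + k = 0.023665 + 0.0302 = 0.053865 min⁻¹.
C_ss = Q C_in/(Q + kV) = 0.50085 mg/L; C(t) = C_ss + (C₀ − C_ss) e^(−a t).
C(45.4) = 0.50085 + (-0.50085)·e^(−0.053865·45.4) = 0.50085 + (-0.50085)·0.086683 = 0.45744 mg/L.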